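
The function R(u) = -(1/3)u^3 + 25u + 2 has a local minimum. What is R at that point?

-244/3

R'(u) = -u^2 + 25 = 0 at u = -5, 5.
Second-derivative test with R''(u) = -2u: R''(-5) = 10 > 0 ⇒ local minimum; R''(5) = -10 < 0 ⇒ local maximum.
Thus R has its local minimum at u = -5, with value -244/3.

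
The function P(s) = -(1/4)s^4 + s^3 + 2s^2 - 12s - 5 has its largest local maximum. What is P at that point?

15

Critical points: P'(s) = -s^3 + 3s^2 + 4s - 12 vanishes at s = -2, 2, 3.
Since P''(s) = -3s^2 + 6s + 4, we get P''(-2) = -20 < 0 ⇒ local maximum; P''(2) = 4 > 0 ⇒ local minimum; P''(3) = -5 < 0 ⇒ local maximum.
The largest local maximum is P(-2) = 15.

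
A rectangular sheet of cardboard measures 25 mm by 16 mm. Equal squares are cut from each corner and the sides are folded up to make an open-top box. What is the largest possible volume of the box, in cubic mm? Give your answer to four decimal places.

With cut size x, the volume is V(x) = x(25 − 2x)(16 − 2x) for 0 < x < 8.
V'(x) = 12x^2 − 164x + 400. Setting V'(x) = 0 gives x ≈ 3.1780 (the root in (0, 8)).
V''(x) = 24x − 164 is negative there, so this is the maximum; V ≈ 571.4131.

571.4131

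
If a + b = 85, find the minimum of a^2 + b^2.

7225/2

With a + b = 85, a^2 + b^2 = a^2 + (85 − a)^2.
The derivative 2a − 2(85 − a) = 4a − 170 vanishes at a = 85/2; second derivative 4 > 0, a minimum.
The minimum is 2·(85/2)^2 = 7225/2.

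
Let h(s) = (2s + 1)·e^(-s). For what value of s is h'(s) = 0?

1/2

h'(s) = 2·e^(-s) + (2s + 1)·(-1)·e^(-s) = (-2s + 1)·e^(-s). Since e^(-s) > 0, the only critical point is s = 1/2.
h''(1/2) has the same sign as -2 < 0, so this is a local maximum.
h(1/2) = (2)·e^(-1/2) ≈ 1.2131.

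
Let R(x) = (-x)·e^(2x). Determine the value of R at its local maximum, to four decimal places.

0.1839

By the product rule, R'(x) = (-2x - 1)·e^(2x). Since e^(2x) > 0, the only critical point is x = -1/2.
R''(-1/2) has the same sign as -2 < 0, so this is a local maximum.
R(-1/2) = (1/2)·e^(-1) ≈ 0.1839.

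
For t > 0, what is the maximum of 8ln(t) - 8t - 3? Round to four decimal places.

R'(t) = 8/t − 8 = 0 gives t = 1.
R''(t) = -8/t², which is negative for t > 0, so this is a local maximum.
R(1) = 8·ln(1) - 8 - 3 ≈ -11.0000.

-11.0000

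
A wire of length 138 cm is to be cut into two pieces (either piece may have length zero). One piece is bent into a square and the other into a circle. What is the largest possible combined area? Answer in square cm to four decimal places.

Let x be the length used for the square. Square side x/4; circle radius (138−x)/(2π).
A(x) = (x/4)² + π·((138−x)/(2π))² = x²/16 + (138−x)²/(4π) for 0 ≤ x ≤ 138. A'(x) = x/8 − (138−x)/(2π) = 0 gives x = 4·138/(π+4) ≈ 77.2937.
A'' > 0, so the interior critical point is a minimum; the maximum is at an endpoint. A(0) = 1515.4734 and A(138) = 1190.2500, so the largest area is 1515.4734.

1515.4734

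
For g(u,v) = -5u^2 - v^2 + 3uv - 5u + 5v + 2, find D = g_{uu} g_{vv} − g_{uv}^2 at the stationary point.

∂g/∂u = -10u + 3v - 5 = 0 and ∂g/∂v = 3u - 2v + 5 = 0, so (u, v) = (5/11, 35/11).
The Hessian has g_{uu} = -10, g_{vv} = -2, g_{uv} = 3, giving D = 11 > 0 with g_{uu} < 0, so the point is a local maximum.
D = (-10)·(-2) − (3)^2 = 11.

11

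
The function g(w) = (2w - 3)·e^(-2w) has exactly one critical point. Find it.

2

By the product rule, g'(w) = (-4w + 8)·e^(-2w). Since e^(-2w) > 0, the only critical point is w = 2.
g''(2) has the same sign as -4 < 0, so this is a local maximum.
g(2) = (1)·e^(-4) ≈ 0.0183.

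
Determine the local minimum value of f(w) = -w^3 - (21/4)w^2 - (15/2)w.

25/16

f'(w) = -3w^2 - (21/2)w - 15/2 = 0 at w = -5/2, -1.
f''(w) = -6w - 21/2. f''(-5/2) = 9/2 > 0 ⇒ local minimum; f''(-1) = -9/2 < 0 ⇒ local maximum.
Thus f has its local minimum at w = -5/2, with value 25/16.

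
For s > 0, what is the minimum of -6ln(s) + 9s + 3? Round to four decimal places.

P'(s) = -6/s + 9 = 0 gives s = 2/3.
P''(s) = 6/s², which is positive for s > 0, so this is a local minimum.
P(2/3) = -6·ln(2/3) + 6 + 3 ≈ 11.4328.

11.4328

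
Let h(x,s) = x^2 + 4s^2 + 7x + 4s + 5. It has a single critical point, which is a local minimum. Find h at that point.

-33/4

∂h/∂x = 2x + 7 = 0 and ∂h/∂s = 8s + 4 = 0, so (x, s) = (-7/2, -1/2).
The Hessian has h_{xx} = 2, h_{ss} = 8, h_{xs} = 0, giving D = 16 > 0 with h_{xx} > 0, so the point is a local minimum.
h(-7/2, -1/2) = -33/4.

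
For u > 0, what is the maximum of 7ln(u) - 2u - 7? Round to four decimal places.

P'(u) = 7/u − 2 = 0 gives u = 7/2.
P''(u) = -7/u², which is negative for u > 0, so this is a local maximum.
P(7/2) = 7·ln(7/2) - 7 - 7 ≈ -5.2307.

-5.2307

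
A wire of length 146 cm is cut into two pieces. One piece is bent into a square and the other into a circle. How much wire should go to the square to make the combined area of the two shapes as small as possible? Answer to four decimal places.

81.7745

Let x be the length used for the square. Square side x/4; circle radius (146−x)/(2π).
A(x) = (x/4)² + π·((146−x)/(2π))² = x²/16 + (146−x)²/(4π) for 0 ≤ x ≤ 146. A'(x) = x/8 − (146−x)/(2π) = 0 gives x = 4·146/(π+4) ≈ 81.7745.
A'' = 1/8 + 1/(2π) > 0, so this gives the minimum combined area; x ≈ 81.7745 cm to the square.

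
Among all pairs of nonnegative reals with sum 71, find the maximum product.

5041/4

With x + y = 71, the product is P(x) = x(71 − x).
P'(x) = 71 − 2x = 0 gives x = 71/2; P'' = −2 < 0, so this is the maximum.
P = 71/2·71/2 = 5041/4.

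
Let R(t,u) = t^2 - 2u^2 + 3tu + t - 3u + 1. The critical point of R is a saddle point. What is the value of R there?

∂R/∂t = 2t + 3u + 1 = 0 and ∂R/∂u = 3t - 4u - 3 = 0, so (t, u) = (5/17, -9/17).
The Hessian has R_{tt} = 2, R_{uu} = -4, R_{tu} = 3, giving D = -17 < 0, so the point is a saddle point.
R(5/17, -9/17) = 33/17.

33/17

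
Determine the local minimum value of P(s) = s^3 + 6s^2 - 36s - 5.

-45

P'(s) = 3s^2 + 12s - 36 = 0 at s = -6, 2.
Since P''(s) = 6s + 12, we get P''(-6) = -24 < 0 ⇒ local maximum; P''(2) = 24 > 0 ⇒ local minimum.
So the local minimum value is P(2) = -45.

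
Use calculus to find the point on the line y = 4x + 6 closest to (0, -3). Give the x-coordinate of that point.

-36/17

Minimize D(x)^2 = (x + 0)^2 + (4x + 9)^2.
d/dx[D^2] = 2(x + 0) + 2·4·(4x + 9) = 0 ⇒ x = -36/17.
Then y = -42/17 and the distance is √(81/17) ≈ 2.1828.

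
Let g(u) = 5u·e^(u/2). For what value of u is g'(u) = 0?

-2

By the product rule, g'(u) = ((5/2)u + 5)·e^(u/2). Since e^(u/2) > 0, the only critical point is u = -2.
g''(-2) has the same sign as 5/2 > 0, so this is a local minimum.
g(-2) = (-10)·e^(-1) ≈ -3.6788.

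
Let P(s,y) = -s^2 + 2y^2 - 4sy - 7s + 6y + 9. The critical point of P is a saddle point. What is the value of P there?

∂P/∂s = -2s - 4y - 7 = 0 and ∂P/∂y = -4s + 4y + 6 = 0, so (s, y) = (-1/6, -5/3).
The Hessian has P_{ss} = -2, P_{yy} = 4, P_{sy} = -4, giving D = -24 < 0, so the point is a saddle point.
P(-1/6, -5/3) = 55/12.

55/12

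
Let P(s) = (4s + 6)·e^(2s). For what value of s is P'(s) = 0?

-2

Differentiating with the product rule gives P'(s) = (8s + 16)·e^(2s). Since e^(2s) > 0, the only critical point is s = -2.
P''(-2) has the same sign as 8 > 0, so this is a local minimum.
P(-2) = (-2)·e^(-4) ≈ -0.0366.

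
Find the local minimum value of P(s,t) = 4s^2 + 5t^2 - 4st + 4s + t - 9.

∂P/∂s = 8s - 4t + 4 = 0 and ∂P/∂t = -4s + 10t + 1 = 0, so (s, t) = (-11/16, -3/8).
The Hessian has P_{ss} = 8, P_{tt} = 10, P_{st} = -4, giving D = 64 > 0 with P_{ss} > 0, so the point is a local minimum.
P(-11/16, -3/8) = -169/16.

-169/16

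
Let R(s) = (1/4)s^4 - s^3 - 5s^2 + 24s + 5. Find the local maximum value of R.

29

Critical points: R'(s) = s^3 - 3s^2 - 10s + 24 vanishes at s = -3, 2, 4.
Second-derivative test with R''(s) = 3s^2 - 6s - 10: R''(-3) = 35 > 0 ⇒ local minimum; R''(2) = -10 < 0 ⇒ local maximum; R''(4) = 14 > 0 ⇒ local minimum.
So the local maximum value is R(2) = 29.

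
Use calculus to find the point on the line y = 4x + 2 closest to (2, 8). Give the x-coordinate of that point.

Minimize D(x)^2 = (x - 2)^2 + (4x - 6)^2.
d/dx[D^2] = 2(x - 2) + 2·4·(4x - 6) = 0 ⇒ x = 26/17.
Then y = 138/17 and the distance is √(4/17) ≈ 0.4851.

26/17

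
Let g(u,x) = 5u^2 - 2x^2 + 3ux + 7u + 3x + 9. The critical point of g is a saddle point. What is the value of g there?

325/49

∂g/∂u = 10u + 3x + 7 = 0 and ∂g/∂x = 3u - 4x + 3 = 0, so (u, x) = (-37/49, 9/49).
The Hessian has g_{uu} = 10, g_{xx} = -4, g_{ux} = 3, giving D = -49 < 0, so the point is a saddle point.
g(-37/49, 9/49) = 325/49.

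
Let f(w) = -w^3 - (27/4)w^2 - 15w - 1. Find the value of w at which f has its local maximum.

-2

Critical points: f'(w) = -3w^2 - (27/2)w - 15 vanishes at w = -5/2, -2.
Since f''(w) = -6w - 27/2, we get f''(-5/2) = 3/2 > 0 ⇒ local minimum; f''(-2) = -3/2 < 0 ⇒ local maximum.
Thus f has its local maximum at w = -2, with value 10.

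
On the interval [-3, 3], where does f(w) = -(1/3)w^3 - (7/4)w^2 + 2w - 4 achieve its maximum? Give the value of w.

Differentiating, f'(w) = -w^2 - (7/2)w + 2; whose only zero in [-3, 3] is w = 1/2.
Candidates: f(-3) = -67/4; f(1/2) = -167/48; f(3) = -91/4.
So the maximum is f(1/2) = -167/48.

1/2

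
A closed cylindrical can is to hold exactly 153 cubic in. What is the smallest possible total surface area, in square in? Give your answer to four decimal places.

With radius r and height h, πr²h = 153 so h = 153/(πr²), and S(r) = 2πr² + 2πrh = 2πr² + 2·153/r.
S'(r) = 4πr − 2·153/r² = 0 ⇒ r³ = 153/(2π), so r ≈ 2.8985 and h = 2r ≈ 5.7970.
S''(r) = 4π + 4·153/r³ > 0, so this is the minimum; S ≈ 158.3588.

158.3588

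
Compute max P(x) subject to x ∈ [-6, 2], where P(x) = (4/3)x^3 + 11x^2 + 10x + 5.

239/3

The derivative is 4x^2 + 22x + 10, which vanishes at x = -5 and x = -1/2.
Compare values at every candidate in [-6, 2]: P(-6) = 53; P(-5) = 190/3; P(-1/2) = 31/12; P(2) = 239/3.
So the maximum is P(2) = 239/3.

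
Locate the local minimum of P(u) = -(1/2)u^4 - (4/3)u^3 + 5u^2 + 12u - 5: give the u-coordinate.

-1

P'(u) = -2u^3 - 4u^2 + 10u + 12. Setting P'(u) = 0 gives u ∈ {-3, -1, 2}.
Since P''(u) = -6u^2 - 8u + 10, we get P''(-3) = -20 < 0 ⇒ local maximum; P''(-1) = 12 > 0 ⇒ local minimum; P''(2) = -30 < 0 ⇒ local maximum.
The local minimum is P(-1) = -67/6.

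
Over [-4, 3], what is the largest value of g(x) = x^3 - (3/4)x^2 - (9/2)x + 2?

35/4

Differentiating, g'(x) = 3x^2 - (3/2)x - 9/2; which vanishes at x = -1 and x = 3/2.
Candidates: g(-4) = -56,  g(-1) = 19/4,  g(3/2) = -49/16,  g(3) = 35/4.
So the maximum is g(3) = 35/4.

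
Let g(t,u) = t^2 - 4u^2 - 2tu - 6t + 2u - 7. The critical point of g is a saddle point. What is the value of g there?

-76/5

∂g/∂t = 2t - 2u - 6 = 0 and ∂g/∂u = -2t - 8u + 2 = 0, so (t, u) = (13/5, -2/5).
The Hessian has g_{tt} = 2, g_{uu} = -8, g_{tu} = -2, giving D = -20 < 0, so the point is a saddle point.
g(13/5, -2/5) = -76/5.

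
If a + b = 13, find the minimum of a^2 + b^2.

169/2

With a + b = 13, a^2 + b^2 = a^2 + (13 − a)^2.
The derivative 2a − 2(13 − a) = 4a − 26 vanishes at a = 13/2; second derivative 4 > 0, a minimum.
The minimum is 2·(13/2)^2 = 169/2.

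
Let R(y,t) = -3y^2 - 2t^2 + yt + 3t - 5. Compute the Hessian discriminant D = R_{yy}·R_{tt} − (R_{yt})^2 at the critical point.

∂R/∂y = -6y + t = 0 and ∂R/∂t = y - 4t + 3 = 0, so (y, t) = (3/23, 18/23).
The Hessian has R_{yy} = -6, R_{tt} = -4, R_{yt} = 1, giving D = 23 > 0 with R_{yy} < 0, so the point is a local maximum.
D = (-6)·(-4) − (1)^2 = 23.

23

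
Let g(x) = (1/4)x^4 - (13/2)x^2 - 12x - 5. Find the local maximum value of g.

3/4

g'(x) = x^3 - 13x - 12 = 0 at x = -3, -1, 4.
g''(x) = 3x^2 - 13. g''(-3) = 14 > 0 ⇒ local minimum; g''(-1) = -10 < 0 ⇒ local maximum; g''(4) = 35 > 0 ⇒ local minimum.
Thus g has its local maximum at x = -1, with value 3/4.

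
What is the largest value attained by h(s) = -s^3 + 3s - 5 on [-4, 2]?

47

h'(s) = -3s^2 + 3, which vanishes at s = -1 and s = 1.
Candidates: h(-4) = 47, h(-1) = -7, h(1) = -3, h(2) = -7.
Hence the absolute maximum is 47 at s = -4.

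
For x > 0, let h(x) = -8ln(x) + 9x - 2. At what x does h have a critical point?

h'(x) = -8/x + 9 = 0 gives x = 8/9.
h''(x) = 8/x², which is positive for x > 0, so this is a local minimum.
h(8/9) = -8·ln(8/9) + 8 - 2 ≈ 6.9423.

8/9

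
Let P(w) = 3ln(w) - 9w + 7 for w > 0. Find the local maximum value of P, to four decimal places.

P'(w) = 3/w − 9 = 0 gives w = 1/3.
P''(w) = -3/w², which is negative for w > 0, so this is a local maximum.
P(1/3) = 3·ln(1/3) - 3 + 7 ≈ 0.7042.

0.7042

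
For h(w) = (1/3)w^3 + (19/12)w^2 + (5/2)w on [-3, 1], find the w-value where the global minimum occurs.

-3

The derivative is w^2 + (19/6)w + 5/2, which vanishes at w = -5/3 and w = -3/2.
Compare values at every candidate in [-3, 1]: h(-3) = -9/4,  h(-5/3) = -425/324,  h(-3/2) = -21/16,  h(1) = 53/12.
So the minimum is h(-3) = -9/4.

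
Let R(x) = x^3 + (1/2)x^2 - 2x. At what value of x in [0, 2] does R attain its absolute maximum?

2

R'(x) = 3x^2 + x - 2, whose only zero in [0, 2] is x = 2/3.
Candidates: R(0) = 0; R(2/3) = -22/27; R(2) = 6.
The maximum over the interval is 6, attained at x = 2.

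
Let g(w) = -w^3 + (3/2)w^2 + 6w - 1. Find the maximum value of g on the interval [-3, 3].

g'(w) = -3w^2 + 3w + 6, which vanishes at w = -1 and w = 2.
Evaluating at the critical points and endpoints: g(-3) = 43/2, g(-1) = -9/2, g(2) = 9, g(3) = 7/2.
Hence the absolute maximum is 43/2 at w = -3.

43/2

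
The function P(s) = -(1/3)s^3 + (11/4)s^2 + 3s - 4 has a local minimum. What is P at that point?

Critical points: P'(s) = -s^2 + (11/2)s + 3 vanishes at s = -1/2, 6.
Since P''(s) = -2s + 11/2, we get P''(-1/2) = 13/2 > 0 ⇒ local minimum; P''(6) = -13/2 < 0 ⇒ local maximum.
Thus P has its local minimum at s = -1/2, with value -229/48.

-229/48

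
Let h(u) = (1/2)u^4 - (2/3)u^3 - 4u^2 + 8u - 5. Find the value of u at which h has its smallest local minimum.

h'(u) = 2u^3 - 2u^2 - 8u + 8. Setting h'(u) = 0 gives u ∈ {-2, 1, 2}.
Second-derivative test with h''(u) = 6u^2 - 4u - 8: h''(-2) = 24 > 0 ⇒ local minimum; h''(1) = -6 < 0 ⇒ local maximum; h''(2) = 8 > 0 ⇒ local minimum.
So the smallest local minimum value is h(-2) = -71/3.

-2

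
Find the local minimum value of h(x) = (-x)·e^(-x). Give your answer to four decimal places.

-0.3679

h'(x) = (-1)·e^(-x) + (-x)·(-1)·e^(-x) = (x - 1)·e^(-x). Since e^(-x) > 0, the only critical point is x = 1.
h''(1) has the same sign as 1 > 0, so this is a local minimum.
h(1) = (-1)·e^(-1) ≈ -0.3679.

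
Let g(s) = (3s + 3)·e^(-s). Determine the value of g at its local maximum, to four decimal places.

By the product rule, g'(s) = (-3s)·e^(-s). Since e^(-s) > 0, the only critical point is s = 0.
g''(0) has the same sign as -3 < 0, so this is a local maximum.
g(0) = (3)·e^(0) ≈ 3.0000.

3.0000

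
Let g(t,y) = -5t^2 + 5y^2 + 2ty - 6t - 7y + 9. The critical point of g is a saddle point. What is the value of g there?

787/104

∂g/∂t = -10t + 2y - 6 = 0 and ∂g/∂y = 2t + 10y - 7 = 0, so (t, y) = (-23/52, 41/52).
The Hessian has g_{tt} = -10, g_{yy} = 10, g_{ty} = 2, giving D = -104 < 0, so the point is a saddle point.
g(-23/52, 41/52) = 787/104.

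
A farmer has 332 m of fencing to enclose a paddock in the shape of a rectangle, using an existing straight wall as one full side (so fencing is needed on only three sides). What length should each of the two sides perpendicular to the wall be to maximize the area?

83

Let the sides perpendicular to the wall have length x and the parallel side y, so 2x + y = 332 and the area is A = xy = x(332 − 2x).
A'(x) = 332 − 4x = 0 gives x = 83, and A''(x) = −4 < 0 confirms a maximum.
Then y = 332 − 2·83 = 166 and A = 13778.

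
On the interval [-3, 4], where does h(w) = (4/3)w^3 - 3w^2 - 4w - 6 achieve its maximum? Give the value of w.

Differentiating, h'(w) = 4w^2 - 6w - 4; which vanishes at w = -1/2 and w = 2.
Evaluating at the critical points and endpoints: h(-3) = -57, h(-1/2) = -59/12, h(2) = -46/3, h(4) = 46/3.
Hence the absolute maximum is 46/3 at w = 4.

4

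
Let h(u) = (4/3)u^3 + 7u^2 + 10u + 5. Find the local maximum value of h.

h'(u) = 4u^2 + 14u + 10 = 0 at u = -5/2, -1.
Second-derivative test with h''(u) = 8u + 14: h''(-5/2) = -6 < 0 ⇒ local maximum; h''(-1) = 6 > 0 ⇒ local minimum.
So the local maximum value is h(-5/2) = 35/12.

35/12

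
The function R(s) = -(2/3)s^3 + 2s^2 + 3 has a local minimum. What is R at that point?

3

R'(s) = -2s^2 + 4s = 0 at s = 0, 2.
Since R''(s) = -4s + 4, we get R''(0) = 4 > 0 ⇒ local minimum; R''(2) = -4 < 0 ⇒ local maximum.
The local minimum is R(0) = 3.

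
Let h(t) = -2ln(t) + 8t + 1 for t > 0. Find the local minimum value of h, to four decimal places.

h'(t) = -2/t + 8 = 0 gives t = 1/4.
h''(t) = 2/t², which is positive for t > 0, so this is a local minimum.
h(1/4) = -2·ln(1/4) + 2 + 1 ≈ 5.7726.

5.7726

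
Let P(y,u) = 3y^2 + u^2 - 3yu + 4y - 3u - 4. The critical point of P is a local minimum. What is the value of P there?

∂P/∂y = 6y - 3u + 4 = 0 and ∂P/∂u = -3y + 2u - 3 = 0, so (y, u) = (1/3, 2).
The Hessian has P_{yy} = 6, P_{uu} = 2, P_{yu} = -3, giving D = 3 > 0 with P_{yy} > 0, so the point is a local minimum.
P(1/3, 2) = -19/3.

-19/3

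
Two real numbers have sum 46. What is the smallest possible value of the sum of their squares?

With a + b = 46, a^2 + b^2 = a^2 + (46 − a)^2.
The derivative 2a − 2(46 − a) = 4a − 92 vanishes at a = 23; second derivative 4 > 0, a minimum.
The minimum is 2·(23)^2 = 1058.

1058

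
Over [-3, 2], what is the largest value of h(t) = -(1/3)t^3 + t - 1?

5

Differentiating, h'(t) = -t^2 + 1; which vanishes at t = -1 and t = 1.
Candidates: h(-3) = 5; h(-1) = -5/3; h(1) = -1/3; h(2) = -5/3.
Hence the absolute maximum is 5 at t = -3.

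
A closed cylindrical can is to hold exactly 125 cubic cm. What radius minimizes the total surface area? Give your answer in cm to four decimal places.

2.7096

With radius r and height h, πr²h = 125 so h = 125/(πr²), and S(r) = 2πr² + 2πrh = 2πr² + 2·125/r.
S'(r) = 4πr − 2·125/r² = 0 ⇒ r³ = 125/(2π), so r ≈ 2.7096 and h = 2r ≈ 5.4193.
S''(r) = 4π + 4·125/r³ > 0, so this is the minimum; S ≈ 138.3953.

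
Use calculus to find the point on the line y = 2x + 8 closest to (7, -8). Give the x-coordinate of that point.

Minimize D(x)^2 = (x - 7)^2 + (2x + 16)^2.
d/dx[D^2] = 2(x - 7) + 2·2·(2x + 16) = 0 ⇒ x = -5.
Then y = -2 and the distance is √(180) ≈ 13.4164.

-5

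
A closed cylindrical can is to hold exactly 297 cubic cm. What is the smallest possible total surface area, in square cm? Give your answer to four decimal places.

246.4254

With radius r and height h, πr²h = 297 so h = 297/(πr²), and S(r) = 2πr² + 2πrh = 2πr² + 2·297/r.
S'(r) = 4πr − 2·297/r² = 0 ⇒ r³ = 297/(2π), so r ≈ 3.6157 and h = 2r ≈ 7.2314.
S''(r) = 4π + 4·297/r³ > 0, so this is the minimum; S ≈ 246.4254.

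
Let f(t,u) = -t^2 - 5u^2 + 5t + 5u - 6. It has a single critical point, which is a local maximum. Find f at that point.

∂f/∂t = -2t + 5 = 0 and ∂f/∂u = -10u + 5 = 0, so (t, u) = (5/2, 1/2).
The Hessian has f_{tt} = -2, f_{uu} = -10, f_{tu} = 0, giving D = 20 > 0 with f_{tt} < 0, so the point is a local maximum.
f(5/2, 1/2) = 3/2.

3/2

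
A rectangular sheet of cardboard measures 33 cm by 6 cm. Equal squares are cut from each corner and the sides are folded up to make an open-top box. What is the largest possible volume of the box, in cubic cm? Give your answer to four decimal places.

135.3358

With cut size x, the volume is V(x) = x(33 − 2x)(6 − 2x) for 0 < x < 3.
V'(x) = 12x^2 − 156x + 198. Setting V'(x) = 0 gives x ≈ 1.4256 (the root in (0, 3)).
V''(x) = 24x − 156 is negative there, so this is the maximum; V ≈ 135.3358.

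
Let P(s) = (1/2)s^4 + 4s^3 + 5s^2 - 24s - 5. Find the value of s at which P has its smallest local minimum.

P'(s) = 2s^3 + 12s^2 + 10s - 24. Setting P'(s) = 0 gives s ∈ {-4, -3, 1}.
Since P''(s) = 6s^2 + 24s + 10, we get P''(-4) = 10 > 0 ⇒ local minimum; P''(-3) = -8 < 0 ⇒ local maximum; P''(1) = 40 > 0 ⇒ local minimum.
The smallest local minimum is P(1) = -39/2.

1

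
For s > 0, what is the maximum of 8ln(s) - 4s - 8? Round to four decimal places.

-10.4548

f'(s) = 8/s − 4 = 0 gives s = 2.
f''(s) = -8/s², which is negative for s > 0, so this is a local maximum.
f(2) = 8·ln(2) - 8 - 8 ≈ -10.4548.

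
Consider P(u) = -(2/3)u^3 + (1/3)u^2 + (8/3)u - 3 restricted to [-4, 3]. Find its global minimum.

P'(u) = -2u^2 + (2/3)u + 8/3, which vanishes at u = -1 and u = 4/3.
Candidates: P(-4) = 103/3, P(-1) = -14/3, P(4/3) = -35/81, P(3) = -10.
Hence the absolute minimum is -10 at u = 3.

-10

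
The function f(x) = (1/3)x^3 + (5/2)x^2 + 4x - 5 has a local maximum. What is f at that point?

-7/3

f'(x) = x^2 + 5x + 4. Setting f'(x) = 0 gives x ∈ {-4, -1}.
f''(x) = 2x + 5. f''(-4) = -3 < 0 ⇒ local maximum; f''(-1) = 3 > 0 ⇒ local minimum.
The local maximum is f(-4) = -7/3.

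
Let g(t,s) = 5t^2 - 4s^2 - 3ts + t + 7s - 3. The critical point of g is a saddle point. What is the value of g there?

-5/89

∂g/∂t = 10t - 3s + 1 = 0 and ∂g/∂s = -3t - 8s + 7 = 0, so (t, s) = (13/89, 73/89).
The Hessian has g_{tt} = 10, g_{ss} = -8, g_{ts} = -3, giving D = -89 < 0, so the point is a saddle point.
g(13/89, 73/89) = -5/89.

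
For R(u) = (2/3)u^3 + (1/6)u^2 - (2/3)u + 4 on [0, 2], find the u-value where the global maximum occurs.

2

R'(u) = 2u^2 + (1/3)u - 2/3, whose only zero in [0, 2] is u = 1/2.
Compare values at every candidate in [0, 2]: R(0) = 4, R(1/2) = 91/24, R(2) = 26/3.
The maximum over the interval is 26/3, attained at u = 2.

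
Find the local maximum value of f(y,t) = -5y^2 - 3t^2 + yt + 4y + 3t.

105/59

∂f/∂y = -10y + t + 4 = 0 and ∂f/∂t = y - 6t + 3 = 0, so (y, t) = (27/59, 34/59).
The Hessian has f_{yy} = -10, f_{tt} = -6, f_{yt} = 1, giving D = 59 > 0 with f_{yy} < 0, so the point is a local maximum.
f(27/59, 34/59) = 105/59.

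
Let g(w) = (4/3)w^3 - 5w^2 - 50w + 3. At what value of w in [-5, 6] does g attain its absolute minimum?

g'(w) = 4w^2 - 10w - 50, which vanishes at w = -5/2 and w = 5.
Compare values at every candidate in [-5, 6]: g(-5) = -116/3; g(-5/2) = 911/12; g(5) = -616/3; g(6) = -189.
The minimum over the interval is -616/3, attained at w = 5.

5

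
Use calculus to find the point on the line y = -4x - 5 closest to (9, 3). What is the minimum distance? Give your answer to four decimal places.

10.6716

Minimize D(x)^2 = (x - 9)^2 + (-4x - 8)^2.
d/dx[D^2] = 2(x - 9) + 2·(-4)·(-4x - 8) = 0 ⇒ x = -23/17.
Then y = 7/17 and the distance is √(1936/17) ≈ 10.6716.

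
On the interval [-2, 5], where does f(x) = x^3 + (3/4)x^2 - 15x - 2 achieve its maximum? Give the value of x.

The derivative is 3x^2 + (3/2)x - 15, whose only zero in [-2, 5] is x = 2.
Evaluating at the critical points and endpoints: f(-2) = 23, f(2) = -21, f(5) = 267/4.
The maximum over the interval is 267/4, attained at x = 5.

5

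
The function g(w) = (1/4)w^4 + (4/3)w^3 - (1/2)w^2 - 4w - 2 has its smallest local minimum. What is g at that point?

-46/3

Critical points: g'(w) = w^3 + 4w^2 - w - 4 vanishes at w = -4, -1, 1.
Since g''(w) = 3w^2 + 8w - 1, we get g''(-4) = 15 > 0 ⇒ local minimum; g''(-1) = -6 < 0 ⇒ local maximum; g''(1) = 10 > 0 ⇒ local minimum.
Thus g has its smallest local minimum at w = -4, with value -46/3.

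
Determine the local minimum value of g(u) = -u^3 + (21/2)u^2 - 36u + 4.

g'(u) = -3u^2 + 21u - 36 = 0 at u = 3, 4.
Since g''(u) = -6u + 21, we get g''(3) = 3 > 0 ⇒ local minimum; g''(4) = -3 < 0 ⇒ local maximum.
The local minimum is g(3) = -73/2.

-73/2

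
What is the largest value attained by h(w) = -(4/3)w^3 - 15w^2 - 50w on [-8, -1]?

368/3

The derivative is -4w^2 - 30w - 50, which vanishes at w = -5 and w = -5/2.
Evaluating at the critical points and endpoints: h(-8) = 368/3, h(-5) = 125/3, h(-5/2) = 625/12, h(-1) = 109/3.
So the maximum is h(-8) = 368/3.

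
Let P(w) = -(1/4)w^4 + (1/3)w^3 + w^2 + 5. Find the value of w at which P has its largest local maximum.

2

P'(w) = -w^3 + w^2 + 2w = 0 at w = -1, 0, 2.
P''(w) = -3w^2 + 2w + 2. P''(-1) = -3 < 0 ⇒ local maximum; P''(0) = 2 > 0 ⇒ local minimum; P''(2) = -6 < 0 ⇒ local maximum.
Thus P has its largest local maximum at w = 2, with value 23/3.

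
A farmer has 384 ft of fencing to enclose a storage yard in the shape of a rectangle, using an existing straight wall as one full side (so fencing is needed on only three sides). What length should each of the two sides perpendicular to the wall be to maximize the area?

96

Let the sides perpendicular to the wall have length x and the parallel side y, so 2x + y = 384 and the area is A = xy = x(384 − 2x).
A'(x) = 384 − 4x = 0 gives x = 96, and A''(x) = −4 < 0 confirms a maximum.
Then y = 384 − 2·96 = 192 and A = 18432.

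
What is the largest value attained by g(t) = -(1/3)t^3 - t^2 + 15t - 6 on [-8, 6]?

21

The derivative is -t^2 - 2t + 15, which vanishes at t = -5 and t = 3.
Candidates: g(-8) = -58/3,  g(-5) = -193/3,  g(3) = 21,  g(6) = -24.
Hence the absolute maximum is 21 at t = 3.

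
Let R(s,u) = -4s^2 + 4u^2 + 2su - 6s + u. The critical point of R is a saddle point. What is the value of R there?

∂R/∂s = -8s + 2u - 6 = 0 and ∂R/∂u = 2s + 8u + 1 = 0, so (s, u) = (-25/34, 1/17).
The Hessian has R_{ss} = -8, R_{uu} = 8, R_{su} = 2, giving D = -68 < 0, so the point is a saddle point.
R(-25/34, 1/17) = 38/17.

38/17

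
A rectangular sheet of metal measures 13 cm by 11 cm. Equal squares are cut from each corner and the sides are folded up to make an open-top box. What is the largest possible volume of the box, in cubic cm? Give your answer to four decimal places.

With cut size x, the volume is V(x) = x(13 − 2x)(11 − 2x) for 0 < x < 5.5.
V'(x) = 12x^2 − 96x + 143. Setting V'(x) = 0 gives x ≈ 1.9793 (the root in (0, 5.5)).
V''(x) = 24x − 96 is negative there, so this is the maximum; V ≈ 126.0104.

126.0104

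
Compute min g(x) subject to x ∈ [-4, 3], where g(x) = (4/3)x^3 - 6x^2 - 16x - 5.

-367/3

g'(x) = 4x^2 - 12x - 16, whose only zero in [-4, 3] is x = -1.
Evaluating at the critical points and endpoints: g(-4) = -367/3, g(-1) = 11/3, g(3) = -71.
The minimum over the interval is -367/3, attained at x = -4.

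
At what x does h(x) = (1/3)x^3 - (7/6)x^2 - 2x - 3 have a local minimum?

3

Critical points: h'(x) = x^2 - (7/3)x - 2 vanishes at x = -2/3, 3.
h''(x) = 2x - 7/3. h''(-2/3) = -11/3 < 0 ⇒ local maximum; h''(3) = 11/3 > 0 ⇒ local minimum.
The local minimum is h(3) = -21/2.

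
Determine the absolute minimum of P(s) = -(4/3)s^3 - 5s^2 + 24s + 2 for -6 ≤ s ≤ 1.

P'(s) = -4s^2 - 10s + 24, whose only zero in [-6, 1] is s = -4.
Evaluating at the critical points and endpoints: P(-6) = -34; P(-4) = -266/3; P(1) = 59/3.
So the minimum is P(-4) = -266/3.

-266/3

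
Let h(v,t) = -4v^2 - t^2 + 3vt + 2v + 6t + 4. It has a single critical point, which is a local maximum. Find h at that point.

∂h/∂v = -8v + 3t + 2 = 0 and ∂h/∂t = 3v - 2t + 6 = 0, so (v, t) = (22/7, 54/7).
The Hessian has h_{vv} = -8, h_{tt} = -2, h_{vt} = 3, giving D = 7 > 0 with h_{vv} < 0, so the point is a local maximum.
h(22/7, 54/7) = 212/7.

212/7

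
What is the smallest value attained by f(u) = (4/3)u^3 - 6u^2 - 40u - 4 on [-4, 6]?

The derivative is 4u^2 - 12u - 40, which vanishes at u = -2 and u = 5.
Evaluating at the critical points and endpoints: f(-4) = -76/3; f(-2) = 124/3; f(5) = -562/3; f(6) = -172.
So the minimum is f(5) = -562/3.

-562/3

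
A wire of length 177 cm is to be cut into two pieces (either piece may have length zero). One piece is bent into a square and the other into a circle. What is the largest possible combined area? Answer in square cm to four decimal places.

2493.0826

Let x be the length used for the square. Square side x/4; circle radius (177−x)/(2π).
A(x) = (x/4)² + π·((177−x)/(2π))² = x²/16 + (177−x)²/(4π) for 0 ≤ x ≤ 177. A'(x) = x/8 − (177−x)/(2π) = 0 gives x = 4·177/(π+4) ≈ 99.1376.
A'' > 0, so the interior critical point is a minimum; the maximum is at an endpoint. A(0) = 2493.0826 and A(177) = 1958.0625, so the largest area is 2493.0826.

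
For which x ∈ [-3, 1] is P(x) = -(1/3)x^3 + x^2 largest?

Differentiating, P'(x) = -x^2 + 2x; whose only zero in [-3, 1] is x = 0.
Candidates: P(-3) = 18, P(0) = 0, P(1) = 2/3.
The maximum over the interval is 18, attained at x = -3.

-3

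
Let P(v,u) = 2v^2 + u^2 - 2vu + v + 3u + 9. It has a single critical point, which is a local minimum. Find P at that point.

∂P/∂v = 4v - 2u + 1 = 0 and ∂P/∂u = -2v + 2u + 3 = 0, so (v, u) = (-2, -7/2).
The Hessian has P_{vv} = 4, P_{uu} = 2, P_{vu} = -2, giving D = 4 > 0 with P_{vv} > 0, so the point is a local minimum.
P(-2, -7/2) = 11/4.

11/4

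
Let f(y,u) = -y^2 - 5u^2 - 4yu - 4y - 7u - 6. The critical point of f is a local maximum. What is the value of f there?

-7/4

∂f/∂y = -2y - 4u - 4 = 0 and ∂f/∂u = -4y - 10u - 7 = 0, so (y, u) = (-3, 1/2).
The Hessian has f_{yy} = -2, f_{uu} = -10, f_{yu} = -4, giving D = 4 > 0 with f_{yy} < 0, so the point is a local maximum.
f(-3, 1/2) = -7/4.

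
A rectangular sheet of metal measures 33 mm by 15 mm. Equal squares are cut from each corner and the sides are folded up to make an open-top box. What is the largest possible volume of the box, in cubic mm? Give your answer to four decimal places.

With cut size x, the volume is V(x) = x(33 − 2x)(15 − 2x) for 0 < x < 7.5.
V'(x) = 12x^2 − 192x + 495. Setting V'(x) = 0 gives x ≈ 3.2303 (the root in (0, 7.5)).
V''(x) = 24x − 192 is negative there, so this is the maximum; V ≈ 732.0847.

732.0847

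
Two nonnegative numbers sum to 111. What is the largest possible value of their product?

With x + y = 111, the product is P(x) = x(111 − x).
P'(x) = 111 − 2x = 0 gives x = 111/2; P'' = −2 < 0, so this is the maximum.
P = 111/2·111/2 = 12321/4.

12321/4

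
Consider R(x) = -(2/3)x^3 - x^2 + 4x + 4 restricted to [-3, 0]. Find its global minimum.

-8/3

Differentiating, R'(x) = -2x^2 - 2x + 4; whose only zero in [-3, 0] is x = -2.
Evaluating at the critical points and endpoints: R(-3) = 1,  R(-2) = -8/3,  R(0) = 4.
The minimum over the interval is -8/3, attained at x = -2.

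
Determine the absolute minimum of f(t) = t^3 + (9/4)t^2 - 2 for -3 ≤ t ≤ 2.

Differentiating, f'(t) = 3t^2 + (9/2)t; which vanishes at t = -3/2 and t = 0.
Evaluating at the critical points and endpoints: f(-3) = -35/4; f(-3/2) = -5/16; f(0) = -2; f(2) = 15.
The minimum over the interval is -35/4, attained at t = -3.

-35/4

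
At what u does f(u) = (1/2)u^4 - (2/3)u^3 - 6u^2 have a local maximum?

f'(u) = 2u^3 - 2u^2 - 12u. Setting f'(u) = 0 gives u ∈ {-2, 0, 3}.
Since f''(u) = 6u^2 - 4u - 12, we get f''(-2) = 20 > 0 ⇒ local minimum; f''(0) = -12 < 0 ⇒ local maximum; f''(3) = 30 > 0 ⇒ local minimum.
Thus f has its local maximum at u = 0, with value 0.

0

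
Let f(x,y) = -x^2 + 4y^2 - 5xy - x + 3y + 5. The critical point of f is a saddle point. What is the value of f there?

∂f/∂x = -2x - 5y - 1 = 0 and ∂f/∂y = -5x + 8y + 3 = 0, so (x, y) = (7/41, -11/41).
The Hessian has f_{xx} = -2, f_{yy} = 8, f_{xy} = -5, giving D = -41 < 0, so the point is a saddle point.
f(7/41, -11/41) = 185/41.

185/41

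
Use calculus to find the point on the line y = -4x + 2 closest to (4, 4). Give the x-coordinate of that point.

-4/17

Minimize D(x)^2 = (x - 4)^2 + (-4x - 2)^2.
d/dx[D^2] = 2(x - 4) + 2·(-4)·(-4x - 2) = 0 ⇒ x = -4/17.
Then y = 50/17 and the distance is √(324/17) ≈ 4.3656.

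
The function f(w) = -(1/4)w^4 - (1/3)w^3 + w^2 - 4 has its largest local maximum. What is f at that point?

-4/3

f'(w) = -w^3 - w^2 + 2w. Setting f'(w) = 0 gives w ∈ {-2, 0, 1}.
Since f''(w) = -3w^2 - 2w + 2, we get f''(-2) = -6 < 0 ⇒ local maximum; f''(0) = 2 > 0 ⇒ local minimum; f''(1) = -3 < 0 ⇒ local maximum.
So the largest local maximum value is f(-2) = -4/3.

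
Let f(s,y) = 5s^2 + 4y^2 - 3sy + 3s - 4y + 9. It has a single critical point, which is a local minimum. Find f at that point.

∂f/∂s = 10s - 3y + 3 = 0 and ∂f/∂y = -3s + 8y - 4 = 0, so (s, y) = (-12/71, 31/71).
The Hessian has f_{ss} = 10, f_{yy} = 8, f_{sy} = -3, giving D = 71 > 0 with f_{ss} > 0, so the point is a local minimum.
f(-12/71, 31/71) = 559/71.

559/71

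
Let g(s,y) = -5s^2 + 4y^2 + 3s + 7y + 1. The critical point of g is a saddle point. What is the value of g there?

-129/80

∂g/∂s = -10s + 3 = 0 and ∂g/∂y = 8y + 7 = 0, so (s, y) = (3/10, -7/8).
The Hessian has g_{ss} = -10, g_{yy} = 8, g_{sy} = 0, giving D = -80 < 0, so the point is a saddle point.
g(3/10, -7/8) = -129/80.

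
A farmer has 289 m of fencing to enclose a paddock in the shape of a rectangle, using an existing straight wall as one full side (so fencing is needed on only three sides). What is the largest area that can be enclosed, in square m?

Let the sides perpendicular to the wall have length x and the parallel side y, so 2x + y = 289 and the area is A = xy = x(289 − 2x).
A'(x) = 289 − 4x = 0 gives x = 289/4, and A''(x) = −4 < 0 confirms a maximum.
Then y = 289 − 2·289/4 = 289/2 and A = 83521/8.

83521/8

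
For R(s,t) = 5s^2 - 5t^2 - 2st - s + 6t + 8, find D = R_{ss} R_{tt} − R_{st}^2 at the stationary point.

∂R/∂s = 10s - 2t - 1 = 0 and ∂R/∂t = -2s - 10t + 6 = 0, so (s, t) = (11/52, 29/52).
The Hessian has R_{ss} = 10, R_{tt} = -10, R_{st} = -2, giving D = -104 < 0, so the point is a saddle point.
D = (10)·(-10) − (-2)^2 = -104.

-104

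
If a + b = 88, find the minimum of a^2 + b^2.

3872

With a + b = 88, a^2 + b^2 = a^2 + (88 − a)^2.
The derivative 2a − 2(88 − a) = 4a − 176 vanishes at a = 44; second derivative 4 > 0, a minimum.
The minimum is 2·(44)^2 = 3872.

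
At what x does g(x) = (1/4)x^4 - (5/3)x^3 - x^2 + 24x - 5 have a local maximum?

g'(x) = x^3 - 5x^2 - 2x + 24. Setting g'(x) = 0 gives x ∈ {-2, 3, 4}.
Since g''(x) = 3x^2 - 10x - 2, we get g''(-2) = 30 > 0 ⇒ local minimum; g''(3) = -5 < 0 ⇒ local maximum; g''(4) = 6 > 0 ⇒ local minimum.
The local maximum is g(3) = 133/4.

3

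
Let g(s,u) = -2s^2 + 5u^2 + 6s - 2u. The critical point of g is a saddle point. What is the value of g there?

∂g/∂s = -4s + 6 = 0 and ∂g/∂u = 10u - 2 = 0, so (s, u) = (3/2, 1/5).
The Hessian has g_{ss} = -4, g_{uu} = 10, g_{su} = 0, giving D = -40 < 0, so the point is a saddle point.
g(3/2, 1/5) = 43/10.

43/10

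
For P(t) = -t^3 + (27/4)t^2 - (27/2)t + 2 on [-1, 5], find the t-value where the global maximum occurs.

-1

P'(t) = -3t^2 + (27/2)t - 27/2, which vanishes at t = 3/2 and t = 3.
Candidates: P(-1) = 93/4,  P(3/2) = -103/16,  P(3) = -19/4,  P(5) = -87/4.
Hence the absolute maximum is 93/4 at t = -1.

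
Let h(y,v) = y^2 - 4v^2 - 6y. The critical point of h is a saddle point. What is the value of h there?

-9

∂h/∂y = 2y - 6 = 0 and ∂h/∂v = -8v = 0, so (y, v) = (3, 0).
The Hessian has h_{yy} = 2, h_{vv} = -8, h_{yv} = 0, giving D = -16 < 0, so the point is a saddle point.
h(3, 0) = -9.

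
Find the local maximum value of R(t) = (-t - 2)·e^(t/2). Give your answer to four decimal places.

0.2707

R'(t) = (-1)·e^(t/2) + (-t - 2)·(1/2)·e^(t/2) = (-(1/2)t - 2)·e^(t/2). Since e^(t/2) > 0, the only critical point is t = -4.
R''(-4) has the same sign as -1/2 < 0, so this is a local maximum.
R(-4) = (2)·e^(-2) ≈ 0.2707.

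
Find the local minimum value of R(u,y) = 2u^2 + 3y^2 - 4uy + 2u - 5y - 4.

-27/4

∂R/∂u = 4u - 4y + 2 = 0 and ∂R/∂y = -4u + 6y - 5 = 0, so (u, y) = (1, 3/2).
The Hessian has R_{uu} = 4, R_{yy} = 6, R_{uy} = -4, giving D = 8 > 0 with R_{uu} > 0, so the point is a local minimum.
R(1, 3/2) = -27/4.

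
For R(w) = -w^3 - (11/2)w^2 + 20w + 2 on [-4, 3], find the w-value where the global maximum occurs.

The derivative is -3w^2 - 11w + 20, whose only zero in [-4, 3] is w = 4/3.
Evaluating at the critical points and endpoints: R(-4) = -102; R(4/3) = 446/27; R(3) = -29/2.
The maximum over the interval is 446/27, attained at w = 4/3.

4/3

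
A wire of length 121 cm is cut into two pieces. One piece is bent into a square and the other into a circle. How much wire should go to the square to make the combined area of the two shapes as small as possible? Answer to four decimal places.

67.7720

Let x be the length used for the square. Square side x/4; circle radius (121−x)/(2π).
A(x) = (x/4)² + π·((121−x)/(2π))² = x²/16 + (121−x)²/(4π) for 0 ≤ x ≤ 121. A'(x) = x/8 − (121−x)/(2π) = 0 gives x = 4·121/(π+4) ≈ 67.7720.
A'' = 1/8 + 1/(2π) > 0, so this gives the minimum combined area; x ≈ 67.7720 cm to the square.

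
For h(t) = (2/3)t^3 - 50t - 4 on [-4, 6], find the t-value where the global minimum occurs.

5

Differentiating, h'(t) = 2t^2 - 50; whose only zero in [-4, 6] is t = 5.
Evaluating at the critical points and endpoints: h(-4) = 460/3; h(5) = -512/3; h(6) = -160.
So the minimum is h(5) = -512/3.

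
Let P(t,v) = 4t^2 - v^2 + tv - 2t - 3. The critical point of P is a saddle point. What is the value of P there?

-55/17

∂P/∂t = 8t + v - 2 = 0 and ∂P/∂v = t - 2v = 0, so (t, v) = (4/17, 2/17).
The Hessian has P_{tt} = 8, P_{vv} = -2, P_{tv} = 1, giving D = -17 < 0, so the point is a saddle point.
P(4/17, 2/17) = -55/17.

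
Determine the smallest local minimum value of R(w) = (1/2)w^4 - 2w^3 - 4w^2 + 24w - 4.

-44

Critical points: R'(w) = 2w^3 - 6w^2 - 8w + 24 vanishes at w = -2, 2, 3.
R''(w) = 6w^2 - 12w - 8. R''(-2) = 40 > 0 ⇒ local minimum; R''(2) = -8 < 0 ⇒ local maximum; R''(3) = 10 > 0 ⇒ local minimum.
Thus R has its smallest local minimum at w = -2, with value -44.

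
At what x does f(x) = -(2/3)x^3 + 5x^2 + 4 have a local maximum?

f'(x) = -2x^2 + 10x. Setting f'(x) = 0 gives x ∈ {0, 5}.
f''(x) = -4x + 10. f''(0) = 10 > 0 ⇒ local minimum; f''(5) = -10 < 0 ⇒ local maximum.
So the local maximum value is f(5) = 137/3.

5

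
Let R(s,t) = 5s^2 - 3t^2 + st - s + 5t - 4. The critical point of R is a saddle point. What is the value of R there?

∂R/∂s = 10s + t - 1 = 0 and ∂R/∂t = s - 6t + 5 = 0, so (s, t) = (1/61, 51/61).
The Hessian has R_{ss} = 10, R_{tt} = -6, R_{st} = 1, giving D = -61 < 0, so the point is a saddle point.
R(1/61, 51/61) = -117/61.

-117/61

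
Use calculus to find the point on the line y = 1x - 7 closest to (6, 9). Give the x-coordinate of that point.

Minimize D(x)^2 = (x - 6)^2 + (x - 16)^2.
d/dx[D^2] = 2(x - 6) + 2·1·(x - 16) = 0 ⇒ x = 11.
Then y = 4 and the distance is √(50) ≈ 7.0711.

11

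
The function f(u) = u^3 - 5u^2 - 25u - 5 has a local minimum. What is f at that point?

-130

f'(u) = 3u^2 - 10u - 25 = 0 at u = -5/3, 5.
f''(u) = 6u - 10. f''(-5/3) = -20 < 0 ⇒ local maximum; f''(5) = 20 > 0 ⇒ local minimum.
Thus f has its local minimum at u = 5, with value -130.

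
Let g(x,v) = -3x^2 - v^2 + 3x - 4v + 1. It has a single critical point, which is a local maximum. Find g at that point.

∂g/∂x = -6x + 3 = 0 and ∂g/∂v = -2v - 4 = 0, so (x, v) = (1/2, -2).
The Hessian has g_{xx} = -6, g_{vv} = -2, g_{xv} = 0, giving D = 12 > 0 with g_{xx} < 0, so the point is a local maximum.
g(1/2, -2) = 23/4.

23/4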